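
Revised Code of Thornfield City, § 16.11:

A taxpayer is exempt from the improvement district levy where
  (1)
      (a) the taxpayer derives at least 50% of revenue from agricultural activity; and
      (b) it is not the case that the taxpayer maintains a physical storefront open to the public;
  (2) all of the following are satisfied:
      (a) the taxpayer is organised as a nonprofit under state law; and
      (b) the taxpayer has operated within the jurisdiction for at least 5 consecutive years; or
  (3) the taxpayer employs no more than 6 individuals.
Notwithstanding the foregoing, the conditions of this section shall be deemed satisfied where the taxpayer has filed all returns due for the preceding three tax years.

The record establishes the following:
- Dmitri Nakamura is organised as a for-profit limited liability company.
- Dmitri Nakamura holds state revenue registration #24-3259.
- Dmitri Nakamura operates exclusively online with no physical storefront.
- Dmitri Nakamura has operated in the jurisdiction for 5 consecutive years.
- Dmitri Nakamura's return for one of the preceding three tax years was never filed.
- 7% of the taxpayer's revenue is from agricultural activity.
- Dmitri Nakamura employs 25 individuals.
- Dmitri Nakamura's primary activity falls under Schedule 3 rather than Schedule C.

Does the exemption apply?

No — not exempt.

(a) ≥50% agricultural — not satisfied.
(b) not (has storefront) — met.
So (1) is not satisfied (F AND T).
(a) nonprofit — fails.
(b) ≥ 5 yrs in jurisdiction — satisfied.
(2) = F AND T = false.
(3) ≤ 6 employees — not met.
So Overall is not satisfied (F OR F OR F).
Exception (returns current) — not satisfied.
Result: main false OR exception false → false.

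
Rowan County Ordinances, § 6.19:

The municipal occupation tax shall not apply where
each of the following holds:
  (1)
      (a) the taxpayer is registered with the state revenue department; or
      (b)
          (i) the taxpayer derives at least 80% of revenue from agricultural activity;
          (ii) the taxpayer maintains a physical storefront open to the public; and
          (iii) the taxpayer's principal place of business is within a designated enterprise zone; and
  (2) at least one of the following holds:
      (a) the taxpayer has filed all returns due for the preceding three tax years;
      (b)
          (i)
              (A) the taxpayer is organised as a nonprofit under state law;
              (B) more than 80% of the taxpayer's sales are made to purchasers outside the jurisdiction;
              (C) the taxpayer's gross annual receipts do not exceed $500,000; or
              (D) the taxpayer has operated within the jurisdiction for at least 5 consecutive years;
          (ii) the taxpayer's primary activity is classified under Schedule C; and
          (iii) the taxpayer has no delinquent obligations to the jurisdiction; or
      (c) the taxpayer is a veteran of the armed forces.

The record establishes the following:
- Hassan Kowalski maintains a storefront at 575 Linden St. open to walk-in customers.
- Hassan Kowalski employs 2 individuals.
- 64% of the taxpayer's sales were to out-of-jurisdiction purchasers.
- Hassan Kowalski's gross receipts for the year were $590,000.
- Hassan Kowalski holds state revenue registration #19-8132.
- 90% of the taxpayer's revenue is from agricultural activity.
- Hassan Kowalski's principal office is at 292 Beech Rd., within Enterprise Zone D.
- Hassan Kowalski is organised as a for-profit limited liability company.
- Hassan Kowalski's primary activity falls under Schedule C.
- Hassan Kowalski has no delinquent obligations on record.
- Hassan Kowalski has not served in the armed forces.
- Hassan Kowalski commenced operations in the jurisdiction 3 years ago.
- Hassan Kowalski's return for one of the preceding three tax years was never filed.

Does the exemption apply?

(a) state-registered — satisfied.
(i) ≥80% agricultural — holds.
(ii) has storefront — satisfied.
(iii) in enterprise zone — holds.
(b): T AND T AND T → true.
(1): T OR T → true.
(a) returns current — not met.
(A) nonprofit — not satisfied.
(B) >80% out-of-jur. sales — not met.
(C) receipts ≤ $500,000 — not met.
(D) ≥ 5 yrs in jurisdiction — not satisfied.
(i) = F OR F OR F OR F = false.
(ii) Schedule C activity — met.
(iii) no delinquency — holds.
So (b) is not satisfied (F AND T AND T).
(c) veteran — fails.
So (2) is not satisfied (F OR F OR F).
So Overall is not satisfied (T AND F).

No — not exempt.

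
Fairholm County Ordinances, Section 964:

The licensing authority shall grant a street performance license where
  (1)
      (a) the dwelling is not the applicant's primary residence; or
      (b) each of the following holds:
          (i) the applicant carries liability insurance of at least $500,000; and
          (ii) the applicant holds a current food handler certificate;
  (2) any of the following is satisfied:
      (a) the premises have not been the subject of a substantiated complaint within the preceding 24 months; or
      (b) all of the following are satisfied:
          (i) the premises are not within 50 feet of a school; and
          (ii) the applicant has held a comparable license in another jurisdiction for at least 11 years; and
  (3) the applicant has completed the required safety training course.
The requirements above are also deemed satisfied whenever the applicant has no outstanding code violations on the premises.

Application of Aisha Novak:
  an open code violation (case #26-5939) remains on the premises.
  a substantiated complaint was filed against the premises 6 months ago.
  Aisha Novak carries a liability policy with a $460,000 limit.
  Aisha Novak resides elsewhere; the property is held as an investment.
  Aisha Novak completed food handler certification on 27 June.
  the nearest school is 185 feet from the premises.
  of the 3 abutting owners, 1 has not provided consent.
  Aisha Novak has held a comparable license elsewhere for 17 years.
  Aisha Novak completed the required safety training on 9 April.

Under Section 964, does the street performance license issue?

(a) not (primary residence) — satisfied.
(i) insurance ≥ $500,000 — not satisfied.
(ii) food handler cert. — holds.
(b): F AND T → false.
(1) = T OR F = true.
(a) no complaint in 24 mo. — fails.
(i) ≥50 ft from school — holds.
(ii) prior license ≥ 11 yr — holds.
(b): T AND T → true.
(2) = F OR T = true.
(3) safety training — satisfied.
So Overall is satisfied (T AND T AND T).
Exception (no code violations) — not satisfied.
Result: main true OR exception false → true.

Yes — granted.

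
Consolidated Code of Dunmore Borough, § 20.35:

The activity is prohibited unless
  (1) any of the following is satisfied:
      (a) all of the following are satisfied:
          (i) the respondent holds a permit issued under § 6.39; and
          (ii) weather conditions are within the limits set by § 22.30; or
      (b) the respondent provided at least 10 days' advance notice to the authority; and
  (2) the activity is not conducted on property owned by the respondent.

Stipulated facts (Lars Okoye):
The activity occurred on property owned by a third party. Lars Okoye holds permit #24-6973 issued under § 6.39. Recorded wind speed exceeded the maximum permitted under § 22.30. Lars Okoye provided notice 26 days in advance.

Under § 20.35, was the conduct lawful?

(i) holds permit — holds.
(ii) weather ok — fails.
(a) = T AND F = false.
(b) ≥10 days' notice — met.
So (1) is satisfied (F OR T).
(2) not (own property) — met.
Overall = T AND T = true.

Yes — lawful.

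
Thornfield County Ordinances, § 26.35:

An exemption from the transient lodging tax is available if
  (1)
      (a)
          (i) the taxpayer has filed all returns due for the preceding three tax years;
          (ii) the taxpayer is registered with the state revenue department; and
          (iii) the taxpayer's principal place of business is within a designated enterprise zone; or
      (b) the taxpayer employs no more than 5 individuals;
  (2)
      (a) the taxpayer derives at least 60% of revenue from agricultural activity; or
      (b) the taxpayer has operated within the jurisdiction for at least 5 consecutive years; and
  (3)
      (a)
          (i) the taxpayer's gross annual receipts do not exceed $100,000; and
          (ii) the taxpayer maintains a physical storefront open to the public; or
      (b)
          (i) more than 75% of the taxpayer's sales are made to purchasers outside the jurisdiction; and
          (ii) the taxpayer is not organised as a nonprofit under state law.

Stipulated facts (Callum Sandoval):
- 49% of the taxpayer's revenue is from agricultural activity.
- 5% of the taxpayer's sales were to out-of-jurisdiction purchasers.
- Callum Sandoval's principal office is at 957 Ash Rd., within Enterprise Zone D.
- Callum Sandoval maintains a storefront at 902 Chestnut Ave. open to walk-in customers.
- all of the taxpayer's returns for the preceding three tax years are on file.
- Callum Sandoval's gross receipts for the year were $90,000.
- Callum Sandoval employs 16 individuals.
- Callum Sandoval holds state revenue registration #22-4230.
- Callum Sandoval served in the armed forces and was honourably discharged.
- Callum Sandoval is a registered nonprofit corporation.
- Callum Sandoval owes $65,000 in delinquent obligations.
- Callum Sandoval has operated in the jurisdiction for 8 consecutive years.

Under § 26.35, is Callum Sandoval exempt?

(i) returns current — satisfied.
(ii) state-registered — met.
(iii) in enterprise zone — holds.
(a) = T AND T AND T = true.
(b) ≤ 5 employees — fails.
So (1) is satisfied (T OR F).
(a) ≥60% agricultural — fails.
(b) ≥ 5 yrs in jurisdiction — satisfied.
(2): F OR T → true.
(i) receipts ≤ $100,000 — satisfied.
(ii) has storefront — satisfied.
(a) = T AND T = true.
(i) >75% out-of-jur. sales — not met.
(ii) not (nonprofit) — not met.
So (b) is not satisfied (F AND F).
So (3) is satisfied (T OR F).
Overall = T AND T AND T = true.

Yes — exempt.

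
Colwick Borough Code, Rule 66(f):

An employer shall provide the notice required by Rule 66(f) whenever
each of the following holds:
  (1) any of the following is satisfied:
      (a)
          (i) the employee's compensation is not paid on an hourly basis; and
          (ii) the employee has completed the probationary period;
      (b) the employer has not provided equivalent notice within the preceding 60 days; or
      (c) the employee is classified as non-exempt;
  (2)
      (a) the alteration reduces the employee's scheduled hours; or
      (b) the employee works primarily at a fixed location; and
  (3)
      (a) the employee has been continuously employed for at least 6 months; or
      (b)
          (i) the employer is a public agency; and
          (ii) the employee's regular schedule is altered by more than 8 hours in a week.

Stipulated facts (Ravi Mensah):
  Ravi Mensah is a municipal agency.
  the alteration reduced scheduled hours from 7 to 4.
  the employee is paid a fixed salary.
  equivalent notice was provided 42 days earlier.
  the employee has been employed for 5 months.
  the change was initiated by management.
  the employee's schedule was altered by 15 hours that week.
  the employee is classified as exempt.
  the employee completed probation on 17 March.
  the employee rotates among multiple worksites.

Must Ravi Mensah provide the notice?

Yes — required.

(i) not (hourly-paid) — holds.
(ii) past probation — satisfied.
(a): T AND T → true.
(b) no recent notice — not satisfied.
(c) non-exempt — not satisfied.
(1): T OR F OR F → true.
(a) hours reduced — satisfied.
(b) fixed location — not met.
(2): T OR F → true.
(a) tenure ≥ 6 mo. — not met.
(i) public agency — satisfied.
(ii) schedule shift > 8h — met.
(b) = T AND T = true.
(3): F OR T → true.
Overall: T AND T AND T → true.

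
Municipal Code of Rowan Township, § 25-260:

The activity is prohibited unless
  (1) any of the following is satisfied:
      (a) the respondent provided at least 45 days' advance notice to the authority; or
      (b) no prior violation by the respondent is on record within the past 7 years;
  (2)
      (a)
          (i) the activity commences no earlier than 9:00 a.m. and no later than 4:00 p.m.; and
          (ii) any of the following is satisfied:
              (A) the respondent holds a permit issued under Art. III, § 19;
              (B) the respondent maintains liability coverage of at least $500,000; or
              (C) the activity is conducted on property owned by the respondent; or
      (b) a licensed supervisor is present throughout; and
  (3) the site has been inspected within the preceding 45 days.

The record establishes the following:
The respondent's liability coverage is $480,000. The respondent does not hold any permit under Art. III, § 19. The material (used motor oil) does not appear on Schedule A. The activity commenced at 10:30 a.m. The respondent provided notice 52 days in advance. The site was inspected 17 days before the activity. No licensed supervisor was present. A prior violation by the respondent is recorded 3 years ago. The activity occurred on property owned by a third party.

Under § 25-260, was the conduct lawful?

No — unlawful.

(a) ≥45 days' notice — satisfied.
(b) no prior violation — fails.
(1) = T OR F = true.
(i) start within hours — satisfied.
(A) holds permit — not satisfied.
(B) coverage ≥ $500,000 — fails.
(C) own property — fails.
So (ii) is not satisfied (F OR F OR F).
(a) = T AND F = false.
(b) supervisor present — not satisfied.
So (2) is not satisfied (F OR F).
(3) site inspected — holds.
Overall: T AND F AND T → false.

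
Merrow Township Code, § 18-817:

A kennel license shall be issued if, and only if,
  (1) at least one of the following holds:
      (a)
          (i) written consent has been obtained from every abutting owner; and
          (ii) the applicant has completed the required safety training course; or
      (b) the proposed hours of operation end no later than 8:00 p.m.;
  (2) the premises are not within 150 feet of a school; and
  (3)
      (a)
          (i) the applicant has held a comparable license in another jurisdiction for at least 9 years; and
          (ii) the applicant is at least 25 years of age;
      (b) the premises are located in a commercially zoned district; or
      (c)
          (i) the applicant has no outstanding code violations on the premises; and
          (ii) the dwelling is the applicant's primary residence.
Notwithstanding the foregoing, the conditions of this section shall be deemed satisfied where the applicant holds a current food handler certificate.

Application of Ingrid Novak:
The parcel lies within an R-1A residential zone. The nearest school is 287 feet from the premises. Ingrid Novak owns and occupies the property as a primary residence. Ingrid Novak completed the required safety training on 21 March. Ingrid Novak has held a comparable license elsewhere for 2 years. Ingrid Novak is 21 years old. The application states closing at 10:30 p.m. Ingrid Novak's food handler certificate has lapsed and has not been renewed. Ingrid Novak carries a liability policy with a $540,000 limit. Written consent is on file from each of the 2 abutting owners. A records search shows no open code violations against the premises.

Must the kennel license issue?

Yes — granted.

(i) all abutters consent — holds.
(ii) safety training — met.
(a): T AND T → true.
(b) closes by 8 p.m. — not satisfied.
So (1) is satisfied (T OR F).
(2) ≥150 ft from school — met.
(i) prior license ≥ 9 yr — not met.
(ii) age ≥ 25 — not met.
So (a) is not satisfied (F AND F).
(b) commercially zoned — not satisfied.
(i) no code violations — satisfied.
(ii) primary residence — holds.
So (c) is satisfied (T AND T).
(3) = F OR F OR T = true.
So Overall is satisfied (T AND T AND T).
Exception (food handler cert.) — not satisfied.
Result: main true OR exception false → true.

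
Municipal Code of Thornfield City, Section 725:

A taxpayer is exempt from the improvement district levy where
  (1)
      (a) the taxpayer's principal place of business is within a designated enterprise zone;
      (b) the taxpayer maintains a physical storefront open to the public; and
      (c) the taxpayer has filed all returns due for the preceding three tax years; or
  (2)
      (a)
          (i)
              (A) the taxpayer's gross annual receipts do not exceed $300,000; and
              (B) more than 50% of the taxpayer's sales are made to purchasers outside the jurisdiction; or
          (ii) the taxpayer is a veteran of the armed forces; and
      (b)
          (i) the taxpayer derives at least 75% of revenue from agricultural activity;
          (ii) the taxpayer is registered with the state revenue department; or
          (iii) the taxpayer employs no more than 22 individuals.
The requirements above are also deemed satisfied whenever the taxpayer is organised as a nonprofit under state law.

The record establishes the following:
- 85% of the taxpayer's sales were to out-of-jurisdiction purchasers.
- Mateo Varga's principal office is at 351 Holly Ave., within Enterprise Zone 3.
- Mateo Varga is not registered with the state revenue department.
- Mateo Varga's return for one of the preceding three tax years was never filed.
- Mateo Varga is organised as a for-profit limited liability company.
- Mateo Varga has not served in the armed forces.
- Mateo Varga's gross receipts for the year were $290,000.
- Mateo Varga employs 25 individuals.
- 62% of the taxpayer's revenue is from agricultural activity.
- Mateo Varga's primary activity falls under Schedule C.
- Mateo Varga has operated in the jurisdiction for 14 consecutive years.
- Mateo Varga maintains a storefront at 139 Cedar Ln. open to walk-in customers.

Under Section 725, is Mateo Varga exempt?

(a) in enterprise zone — met.
(b) has storefront — met.
(c) returns current — not satisfied.
So (1) is not satisfied (T AND T AND F).
(A) receipts ≤ $300,000 — met.
(B) >50% out-of-jur. sales — satisfied.
(i) = T AND T = true.
(ii) veteran — not satisfied.
So (a) is satisfied (T OR F).
(i) ≥75% agricultural — not met.
(ii) state-registered — not satisfied.
(iii) ≤ 22 employees — not met.
(b) = F OR F OR F = false.
(2): T AND F → false.
Overall: F OR F → false.
Exception (nonprofit) — not satisfied.
Result: main false OR exception false → false.

No — not exempt.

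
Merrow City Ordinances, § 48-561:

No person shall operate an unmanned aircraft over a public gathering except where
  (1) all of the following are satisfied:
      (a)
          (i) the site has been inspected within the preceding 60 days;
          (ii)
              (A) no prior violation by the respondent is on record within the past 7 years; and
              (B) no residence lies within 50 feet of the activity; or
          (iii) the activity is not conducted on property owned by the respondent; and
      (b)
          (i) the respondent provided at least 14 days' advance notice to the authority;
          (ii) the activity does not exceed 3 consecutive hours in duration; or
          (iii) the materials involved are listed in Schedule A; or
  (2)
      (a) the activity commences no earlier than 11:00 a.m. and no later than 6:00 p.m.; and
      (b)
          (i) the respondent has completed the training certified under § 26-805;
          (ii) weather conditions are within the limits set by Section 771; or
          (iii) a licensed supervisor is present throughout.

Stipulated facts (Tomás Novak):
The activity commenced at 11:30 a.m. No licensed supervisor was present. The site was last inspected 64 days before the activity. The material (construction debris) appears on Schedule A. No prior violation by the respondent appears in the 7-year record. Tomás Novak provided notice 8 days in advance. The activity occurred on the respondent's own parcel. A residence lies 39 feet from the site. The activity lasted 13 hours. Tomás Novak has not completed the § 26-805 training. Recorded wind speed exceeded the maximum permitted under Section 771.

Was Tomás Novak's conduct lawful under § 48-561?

(i) site inspected — not met.
(A) no prior violation — satisfied.
(B) no residence in 50 ft — not met.
(ii) = T AND F = false.
(iii) not (own property) — not met.
So (a) is not satisfied (F OR F OR F).
(i) ≥14 days' notice — not met.
(ii) ≤ 3 hrs duration — fails.
(iii) Schedule A material — satisfied.
So (b) is satisfied (F OR F OR T).
(1) = F AND T = false.
(a) start within hours — holds.
(i) training certified — not satisfied.
(ii) weather ok — not satisfied.
(iii) supervisor present — fails.
(b): F OR F OR F → false.
So (2) is not satisfied (T AND F).
Overall: F OR F → false.

No — unlawful.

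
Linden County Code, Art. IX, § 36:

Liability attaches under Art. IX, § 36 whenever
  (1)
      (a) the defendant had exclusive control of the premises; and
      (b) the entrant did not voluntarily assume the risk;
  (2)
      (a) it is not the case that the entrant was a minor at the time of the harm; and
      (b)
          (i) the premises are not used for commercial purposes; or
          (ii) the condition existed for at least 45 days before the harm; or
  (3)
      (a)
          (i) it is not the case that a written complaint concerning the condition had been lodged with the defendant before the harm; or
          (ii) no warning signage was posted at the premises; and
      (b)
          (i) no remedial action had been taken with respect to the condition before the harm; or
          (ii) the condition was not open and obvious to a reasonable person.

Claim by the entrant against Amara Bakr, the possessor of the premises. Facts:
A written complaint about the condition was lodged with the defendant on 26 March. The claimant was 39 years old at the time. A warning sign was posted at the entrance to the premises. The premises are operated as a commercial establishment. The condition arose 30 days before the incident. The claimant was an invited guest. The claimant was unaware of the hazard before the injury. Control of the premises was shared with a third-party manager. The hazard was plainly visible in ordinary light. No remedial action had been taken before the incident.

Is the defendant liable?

(a) exclusive control — not met.
(b) no assumed risk — met.
So (1) is not satisfied (F AND T).
(a) not (entrant a minor) — holds.
(i) not (commercial use) — fails.
(ii) condition ≥45 days old — fails.
So (b) is not satisfied (F OR F).
(2): T AND F → false.
(i) not (complaint lodged) — not met.
(ii) no signage posted — not satisfied.
(a): F OR F → false.
(i) no remedial action — met.
(ii) not open/obvious — not satisfied.
(b): T OR F → true.
(3) = F AND T = false.
Overall = F OR F OR F = false.

No — not liable.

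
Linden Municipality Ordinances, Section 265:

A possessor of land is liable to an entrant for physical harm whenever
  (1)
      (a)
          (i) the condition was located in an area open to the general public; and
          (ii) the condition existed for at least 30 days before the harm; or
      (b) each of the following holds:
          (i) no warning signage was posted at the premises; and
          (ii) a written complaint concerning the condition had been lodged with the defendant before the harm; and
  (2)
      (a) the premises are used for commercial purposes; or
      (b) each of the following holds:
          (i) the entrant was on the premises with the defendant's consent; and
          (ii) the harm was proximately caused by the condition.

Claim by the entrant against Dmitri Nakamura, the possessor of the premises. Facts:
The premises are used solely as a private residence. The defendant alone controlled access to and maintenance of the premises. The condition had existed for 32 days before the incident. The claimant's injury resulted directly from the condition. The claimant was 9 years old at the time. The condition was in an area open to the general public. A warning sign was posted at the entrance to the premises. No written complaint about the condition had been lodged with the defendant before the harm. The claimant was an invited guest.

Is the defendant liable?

Yes — liable.

(i) public area — met.
(ii) condition ≥30 days old — holds.
(a) = T AND T = true.
(i) no signage posted — fails.
(ii) complaint lodged — fails.
(b): F AND F → false.
So (1) is satisfied (T OR F).
(a) commercial use — not met.
(i) consent to enter — satisfied.
(ii) proximate cause — met.
(b): T AND T → true.
(2): F OR T → true.
So Overall is satisfied (T AND T).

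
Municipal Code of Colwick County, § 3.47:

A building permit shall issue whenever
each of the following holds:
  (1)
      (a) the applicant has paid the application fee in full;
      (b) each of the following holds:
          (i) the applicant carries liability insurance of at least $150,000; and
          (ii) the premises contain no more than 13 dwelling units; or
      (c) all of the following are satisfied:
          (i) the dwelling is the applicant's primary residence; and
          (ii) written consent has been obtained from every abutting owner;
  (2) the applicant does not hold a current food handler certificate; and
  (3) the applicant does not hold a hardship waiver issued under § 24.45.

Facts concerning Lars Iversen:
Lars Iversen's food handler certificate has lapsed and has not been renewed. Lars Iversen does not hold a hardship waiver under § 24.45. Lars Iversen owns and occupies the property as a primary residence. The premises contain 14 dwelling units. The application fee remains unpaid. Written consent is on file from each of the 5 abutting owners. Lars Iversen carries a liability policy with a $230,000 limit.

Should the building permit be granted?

(a) fee paid — not met.
(i) insurance ≥ $150,000 — met.
(ii) ≤ 13 units — not met.
(b) = T AND F = false.
(i) primary residence — satisfied.
(ii) all abutters consent — met.
(c) = T AND T = true.
(1): F OR F OR T → true.
(2) not (food handler cert.) — holds.
(3) not (hardship waiver) — holds.
Overall: T AND T AND T → true.

Yes — granted.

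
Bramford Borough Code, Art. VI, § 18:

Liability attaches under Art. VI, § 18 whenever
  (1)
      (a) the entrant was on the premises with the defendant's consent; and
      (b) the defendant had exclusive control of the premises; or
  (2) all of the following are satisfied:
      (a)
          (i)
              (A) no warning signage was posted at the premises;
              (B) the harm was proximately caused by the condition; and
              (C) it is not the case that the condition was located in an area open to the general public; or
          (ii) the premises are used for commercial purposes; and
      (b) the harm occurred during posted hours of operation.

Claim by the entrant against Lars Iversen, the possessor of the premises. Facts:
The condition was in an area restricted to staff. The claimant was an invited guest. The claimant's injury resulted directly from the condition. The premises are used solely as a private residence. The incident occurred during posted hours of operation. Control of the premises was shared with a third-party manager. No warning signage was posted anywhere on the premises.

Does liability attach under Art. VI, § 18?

Yes — liable.

(a) consent to enter — met.
(b) exclusive control — fails.
So (1) is not satisfied (T AND F).
(A) no signage posted — holds.
(B) proximate cause — holds.
(C) not (public area) — met.
So (i) is satisfied (T AND T AND T).
(ii) commercial use — not met.
(a) = T OR F = true.
(b) during posted hours — met.
So (2) is satisfied (T AND T).
Overall: F OR T → true.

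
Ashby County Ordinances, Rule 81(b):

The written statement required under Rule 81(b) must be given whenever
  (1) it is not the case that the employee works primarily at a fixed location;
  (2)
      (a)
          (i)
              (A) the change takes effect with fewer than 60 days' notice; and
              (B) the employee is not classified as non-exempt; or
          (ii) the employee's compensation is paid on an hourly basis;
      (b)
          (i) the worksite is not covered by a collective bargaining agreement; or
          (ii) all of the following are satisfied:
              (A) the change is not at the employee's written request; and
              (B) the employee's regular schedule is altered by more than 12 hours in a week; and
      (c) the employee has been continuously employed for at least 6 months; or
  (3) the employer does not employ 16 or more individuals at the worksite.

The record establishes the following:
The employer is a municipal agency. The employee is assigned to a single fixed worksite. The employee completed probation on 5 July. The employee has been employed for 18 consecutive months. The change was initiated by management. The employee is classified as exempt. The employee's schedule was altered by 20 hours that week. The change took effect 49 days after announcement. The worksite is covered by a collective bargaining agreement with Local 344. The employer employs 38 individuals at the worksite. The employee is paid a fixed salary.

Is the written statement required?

(1) not (fixed location) — not satisfied.
(A) < 60 days' notice — met.
(B) not (non-exempt) — met.
(i) = T AND T = true.
(ii) hourly-paid — not satisfied.
(a): T OR F → true.
(i) no CBA — not met.
(A) not employee-requested — holds.
(B) schedule shift > 12h — met.
(ii) = T AND T = true.
So (b) is satisfied (F OR T).
(c) tenure ≥ 6 mo. — met.
So (2) is satisfied (T AND T AND T).
(3) not (≥ 16 at site) — fails.
Overall: F OR T OR F → true.

Yes — required.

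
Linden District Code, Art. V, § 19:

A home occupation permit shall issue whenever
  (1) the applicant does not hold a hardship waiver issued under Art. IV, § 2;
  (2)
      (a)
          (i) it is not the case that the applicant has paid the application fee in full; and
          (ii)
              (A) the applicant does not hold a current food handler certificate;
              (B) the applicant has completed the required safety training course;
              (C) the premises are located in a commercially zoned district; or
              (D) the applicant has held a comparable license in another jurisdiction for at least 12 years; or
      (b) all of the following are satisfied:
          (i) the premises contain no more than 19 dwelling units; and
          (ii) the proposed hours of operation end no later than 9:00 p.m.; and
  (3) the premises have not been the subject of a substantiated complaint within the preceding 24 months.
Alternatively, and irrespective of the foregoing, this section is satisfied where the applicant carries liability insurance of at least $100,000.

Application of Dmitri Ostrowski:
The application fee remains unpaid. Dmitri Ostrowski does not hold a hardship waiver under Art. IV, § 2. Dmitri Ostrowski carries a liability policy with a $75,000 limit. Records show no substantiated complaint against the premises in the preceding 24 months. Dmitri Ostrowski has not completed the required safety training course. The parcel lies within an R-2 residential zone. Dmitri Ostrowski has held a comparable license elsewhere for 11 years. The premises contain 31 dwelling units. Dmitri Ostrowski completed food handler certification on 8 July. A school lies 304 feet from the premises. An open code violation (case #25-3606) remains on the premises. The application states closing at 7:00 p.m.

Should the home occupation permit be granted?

(1) not (hardship waiver) — satisfied.
(i) not (fee paid) — holds.
(A) not (food handler cert.) — not satisfied.
(B) safety training — not met.
(C) commercially zoned — not satisfied.
(D) prior license ≥ 12 yr — not satisfied.
(ii) = F OR F OR F OR F = false.
(a) = T AND F = false.
(i) ≤ 19 units — fails.
(ii) closes by 9 p.m. — holds.
So (b) is not satisfied (F AND T).
So (2) is not satisfied (F OR F).
(3) no complaint in 24 mo. — satisfied.
Overall: T AND F AND T → false.
Exception (insurance ≥ $100,000) — not satisfied.
Result: main false OR exception false → false.

No — denied.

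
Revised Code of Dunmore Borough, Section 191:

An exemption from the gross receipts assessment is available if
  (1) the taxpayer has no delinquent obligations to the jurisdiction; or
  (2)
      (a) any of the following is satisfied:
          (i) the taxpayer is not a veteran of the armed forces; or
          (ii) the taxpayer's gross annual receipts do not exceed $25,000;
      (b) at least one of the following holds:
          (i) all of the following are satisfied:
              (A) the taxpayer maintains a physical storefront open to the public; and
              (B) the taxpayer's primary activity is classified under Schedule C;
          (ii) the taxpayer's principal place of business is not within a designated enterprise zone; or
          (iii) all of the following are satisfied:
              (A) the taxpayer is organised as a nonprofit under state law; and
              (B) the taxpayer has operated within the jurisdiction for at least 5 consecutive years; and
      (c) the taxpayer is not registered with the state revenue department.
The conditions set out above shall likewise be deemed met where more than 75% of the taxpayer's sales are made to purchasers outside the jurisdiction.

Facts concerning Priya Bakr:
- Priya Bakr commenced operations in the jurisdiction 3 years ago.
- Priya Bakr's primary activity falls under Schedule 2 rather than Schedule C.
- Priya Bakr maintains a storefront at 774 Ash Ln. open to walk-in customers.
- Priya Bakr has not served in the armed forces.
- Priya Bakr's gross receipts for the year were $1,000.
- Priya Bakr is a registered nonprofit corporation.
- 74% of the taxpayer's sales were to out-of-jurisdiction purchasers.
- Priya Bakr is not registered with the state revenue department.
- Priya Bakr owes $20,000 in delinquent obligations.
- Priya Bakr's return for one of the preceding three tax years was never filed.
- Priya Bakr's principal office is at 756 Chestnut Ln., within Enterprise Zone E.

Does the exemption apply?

(1) no delinquency — not satisfied.
(i) not (veteran) — met.
(ii) receipts ≤ $25,000 — satisfied.
(a) = T OR T = true.
(A) has storefront — met.
(B) Schedule C activity — not satisfied.
So (i) is not satisfied (T AND F).
(ii) not (in enterprise zone) — not satisfied.
(A) nonprofit — satisfied.
(B) ≥ 5 yrs in jurisdiction — not satisfied.
(iii): T AND F → false.
(b): F OR F OR F → false.
(c) not (state-registered) — holds.
So (2) is not satisfied (T AND F AND T).
So Overall is not satisfied (F OR F).
Exception (>75% out-of-jur. sales) — not satisfied.
Result: main false OR exception false → false.

No — not exempt.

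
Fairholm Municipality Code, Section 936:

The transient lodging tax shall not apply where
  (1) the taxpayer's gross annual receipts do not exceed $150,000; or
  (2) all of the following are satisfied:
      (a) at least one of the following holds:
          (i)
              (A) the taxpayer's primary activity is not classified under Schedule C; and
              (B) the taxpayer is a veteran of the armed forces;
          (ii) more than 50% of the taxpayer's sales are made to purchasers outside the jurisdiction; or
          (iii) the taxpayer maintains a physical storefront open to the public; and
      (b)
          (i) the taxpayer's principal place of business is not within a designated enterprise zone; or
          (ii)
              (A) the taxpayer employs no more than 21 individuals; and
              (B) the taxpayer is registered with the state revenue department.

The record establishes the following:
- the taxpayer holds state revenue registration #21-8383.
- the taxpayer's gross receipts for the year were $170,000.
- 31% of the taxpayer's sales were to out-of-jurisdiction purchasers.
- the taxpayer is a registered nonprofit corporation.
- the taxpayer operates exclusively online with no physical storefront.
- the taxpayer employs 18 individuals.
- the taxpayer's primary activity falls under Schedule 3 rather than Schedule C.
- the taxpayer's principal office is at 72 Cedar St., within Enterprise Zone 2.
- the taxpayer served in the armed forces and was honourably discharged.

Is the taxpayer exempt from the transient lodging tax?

Yes — exempt.

(1) receipts ≤ $150,000 — fails.
(A) not (Schedule C activity) — holds.
(B) veteran — satisfied.
(i): T AND T → true.
(ii) >50% out-of-jur. sales — fails.
(iii) has storefront — fails.
(a): T OR F OR F → true.
(i) not (in enterprise zone) — not met.
(A) ≤ 21 employees — met.
(B) state-registered — met.
(ii) = T AND T = true.
So (b) is satisfied (F OR T).
(2): T AND T → true.
Overall = F OR T = true.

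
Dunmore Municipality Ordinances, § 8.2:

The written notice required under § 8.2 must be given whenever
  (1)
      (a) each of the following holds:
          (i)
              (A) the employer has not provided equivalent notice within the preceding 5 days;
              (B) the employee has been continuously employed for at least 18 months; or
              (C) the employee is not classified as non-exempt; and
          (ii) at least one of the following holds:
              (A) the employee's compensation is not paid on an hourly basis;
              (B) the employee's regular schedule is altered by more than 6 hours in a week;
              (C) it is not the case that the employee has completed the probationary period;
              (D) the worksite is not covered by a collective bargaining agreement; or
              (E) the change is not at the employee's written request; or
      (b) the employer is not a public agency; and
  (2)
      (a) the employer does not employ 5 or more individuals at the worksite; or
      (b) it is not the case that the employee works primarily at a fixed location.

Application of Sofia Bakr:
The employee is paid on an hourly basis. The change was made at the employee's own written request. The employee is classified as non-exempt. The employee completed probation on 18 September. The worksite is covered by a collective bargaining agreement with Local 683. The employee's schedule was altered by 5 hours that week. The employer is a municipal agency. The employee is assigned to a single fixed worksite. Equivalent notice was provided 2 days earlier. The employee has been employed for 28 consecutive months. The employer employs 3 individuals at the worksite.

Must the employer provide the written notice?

No — not required.

(A) no recent notice — fails.
(B) tenure ≥ 18 mo. — met.
(C) not (non-exempt) — not satisfied.
(i) = F OR T OR F = true.
(A) not (hourly-paid) — fails.
(B) schedule shift > 6h — not met.
(C) not (past probation) — fails.
(D) no CBA — not met.
(E) not employee-requested — fails.
(ii): F OR F OR F OR F OR F → false.
(a): T AND F → false.
(b) not (public agency) — not satisfied.
(1): F OR F → false.
(a) not (≥ 5 at site) — holds.
(b) not (fixed location) — not met.
(2): T OR F → true.
Overall = F AND T = false.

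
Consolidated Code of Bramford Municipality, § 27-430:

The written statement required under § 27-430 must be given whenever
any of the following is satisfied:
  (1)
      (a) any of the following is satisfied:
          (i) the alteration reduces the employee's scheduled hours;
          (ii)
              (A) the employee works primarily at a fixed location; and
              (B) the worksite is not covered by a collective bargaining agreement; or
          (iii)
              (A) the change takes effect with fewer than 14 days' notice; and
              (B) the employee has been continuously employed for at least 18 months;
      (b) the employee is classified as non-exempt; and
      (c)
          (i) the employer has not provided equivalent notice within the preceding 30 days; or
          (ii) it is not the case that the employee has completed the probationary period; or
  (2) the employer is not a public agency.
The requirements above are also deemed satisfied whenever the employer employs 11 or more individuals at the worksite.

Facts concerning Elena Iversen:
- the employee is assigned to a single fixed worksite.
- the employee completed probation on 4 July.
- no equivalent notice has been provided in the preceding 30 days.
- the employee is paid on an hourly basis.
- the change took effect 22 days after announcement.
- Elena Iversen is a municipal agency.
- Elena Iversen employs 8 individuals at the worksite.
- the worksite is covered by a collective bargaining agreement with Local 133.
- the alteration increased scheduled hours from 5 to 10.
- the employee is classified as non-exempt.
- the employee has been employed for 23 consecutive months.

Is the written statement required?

No — not required.

(i) hours reduced — fails.
(A) fixed location — satisfied.
(B) no CBA — not satisfied.
(ii) = T AND F = false.
(A) < 14 days' notice — fails.
(B) tenure ≥ 18 mo. — met.
(iii): F AND T → false.
So (a) is not satisfied (F OR F OR F).
(b) non-exempt — holds.
(i) no recent notice — met.
(ii) not (past probation) — not met.
(c) = T OR F = true.
So (1) is not satisfied (F AND T AND T).
(2) not (public agency) — not met.
Overall = F OR F = false.
Exception (≥ 11 at site) — not satisfied.
Result: main false OR exception false → false.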